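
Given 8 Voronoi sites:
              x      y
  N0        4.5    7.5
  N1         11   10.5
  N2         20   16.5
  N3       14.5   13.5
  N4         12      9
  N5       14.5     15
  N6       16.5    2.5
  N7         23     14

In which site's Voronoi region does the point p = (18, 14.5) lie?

Since √ is increasing, it suffices to compare squared distances:
|pN0|² = (18−4.5)² + (14.5−7.5)² = 182.25 + 49 = 231.25
|pN1|² = (18−11)² + (14.5−10.5)² = 49 + 16 = 65
|pN2|² = (18−20)² + (14.5−16.5)² = 4 + 4 = 8
|pN3|² = (18−14.5)² + (14.5−13.5)² = 12.25 + 1 = 13.25
|pN4|² = (18−12)² + (14.5−9)² = 36 + 30.25 = 66.25
|pN5|² = (18−14.5)² + (14.5−15)² = 12.25 + 0.25 = 12.5
|pN6|² = (18−16.5)² + (14.5−2.5)² = 2.25 + 144 = 146.25
|pN7|² = (18−23)² + (14.5−14)² = 25 + 0.25 = 25.25
The smallest is to N2, so p lies in the Voronoi region of N2.

N2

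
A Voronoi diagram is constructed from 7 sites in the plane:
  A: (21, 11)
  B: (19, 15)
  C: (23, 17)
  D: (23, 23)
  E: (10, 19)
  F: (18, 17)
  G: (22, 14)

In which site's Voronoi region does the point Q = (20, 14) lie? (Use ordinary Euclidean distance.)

Compare squared distances (the ordering matches that of the actual distances):
|QA|² = 1 + 9 = 10
|QB|² = 1 + 1 = 2
|QC|² = 9 + 9 = 18
|QD|² = 9 + 81 = 90
|QE|² = 100 + 25 = 125
|QF|² = 4 + 9 = 13
|QG|² = 4 + 0 = 4
B is nearest.

B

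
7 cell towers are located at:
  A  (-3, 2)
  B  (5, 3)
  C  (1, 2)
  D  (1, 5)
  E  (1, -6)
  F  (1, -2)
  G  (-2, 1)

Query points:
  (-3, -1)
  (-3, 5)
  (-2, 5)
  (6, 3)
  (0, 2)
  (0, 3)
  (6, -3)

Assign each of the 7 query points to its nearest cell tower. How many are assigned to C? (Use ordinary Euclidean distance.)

(-3, -1) — d² to each: A:9, B:80, C:25, D:52, E:41, F:17, G:5 → nearest is G
(-3, 5) — d² to each: A:9, B:68, C:25, D:16, E:137, F:65, G:17 → nearest is A
(-2, 5) — d² to each: A:10, B:53, C:18, D:9, E:130, F:58, G:16 → nearest is D
(6, 3) — d² to each: A:82, B:1, C:26, D:29, E:106, F:50, G:68 → nearest is B
(0, 2) — d² to each: A:9, B:26, C:1, D:10, E:65, F:17, G:5 → nearest is C
(0, 3) — d² to each: A:10, B:25, C:2, D:5, E:82, F:26, G:8 → nearest is C
(6, -3) — d² to each: A:106, B:37, C:50, D:89, E:34, F:26, G:80 → nearest is F
2 of the 7 points have C as nearest.

2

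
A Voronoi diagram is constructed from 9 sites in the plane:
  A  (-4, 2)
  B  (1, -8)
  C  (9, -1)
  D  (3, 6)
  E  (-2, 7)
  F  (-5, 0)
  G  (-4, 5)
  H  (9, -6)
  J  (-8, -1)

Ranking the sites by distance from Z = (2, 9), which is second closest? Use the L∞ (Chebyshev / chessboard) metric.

E

d(Z,A) = max(6, 7) = 7
d(Z,B) = max(1, 17) = 17
d(Z,C) = max(7, 10) = 10
d(Z,D) = max(1, 3) = 3
d(Z,E) = max(4, 2) = 4
d(Z,F) = max(7, 9) = 9
d(Z,G) = max(6, 4) = 6
d(Z,H) = max(7, 15) = 15
d(Z,J) = max(10, 10) = 10
Sorted ascending: D, E, G, … — the second-nearest is E.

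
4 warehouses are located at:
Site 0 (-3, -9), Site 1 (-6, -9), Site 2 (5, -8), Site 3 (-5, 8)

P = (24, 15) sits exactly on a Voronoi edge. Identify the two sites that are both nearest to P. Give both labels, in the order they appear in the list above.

Site 2 and Site 3

Squared distances from P to each site:
d²(P, Site 0) = (24−(-3))² + (15−(-9))² = 729 + 576 = 1305
d²(P, Site 1) = (24−(-6))² + (15−(-9))² = 900 + 576 = 1476
d²(P, Site 2) = (24−5)² + (15−(-8))² = 361 + 529 = 890
d²(P, Site 3) = (24−(-5))² + (15−8)² = 841 + 49 = 890
P is equidistant from Site 2 and Site 3 (both at squared distance 890), and every other site is strictly farther — so P lies on the Site 2–Site 3 Voronoi edge.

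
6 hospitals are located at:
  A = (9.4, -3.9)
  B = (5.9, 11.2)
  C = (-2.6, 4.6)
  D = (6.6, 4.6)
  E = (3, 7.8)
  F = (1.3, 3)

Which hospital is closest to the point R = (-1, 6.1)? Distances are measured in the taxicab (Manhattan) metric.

d(R,A) = |-1−9.4| + |6.1−(-3.9)| = 10.4 + 10 = 20.4
d(R,B) = |-1−5.9| + |6.1−11.2| = 6.9 + 5.1 = 12
d(R,C) = |-1−(-2.6)| + |6.1−4.6| = 1.6 + 1.5 = 3.1
d(R,D) = |-1−6.6| + |6.1−4.6| = 7.6 + 1.5 = 9.1
d(R,E) = |-1−3| + |6.1−7.8| = 4 + 1.7 = 5.7
d(R,F) = |-1−1.3| + |6.1−3| = 2.3 + 3.1 = 5.4
C is nearest.

C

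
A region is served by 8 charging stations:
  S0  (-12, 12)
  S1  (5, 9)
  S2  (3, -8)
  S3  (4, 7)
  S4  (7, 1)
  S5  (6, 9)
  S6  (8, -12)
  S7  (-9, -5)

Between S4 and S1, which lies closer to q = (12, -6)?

Compare squared distances:
|qS4|² = (12−7)² + (-6−1)² = 25 + 49 = 74
|qS1|² = (12−5)² + (-6−9)² = 49 + 225 = 274
74 < 274, so S4 is closer.

S4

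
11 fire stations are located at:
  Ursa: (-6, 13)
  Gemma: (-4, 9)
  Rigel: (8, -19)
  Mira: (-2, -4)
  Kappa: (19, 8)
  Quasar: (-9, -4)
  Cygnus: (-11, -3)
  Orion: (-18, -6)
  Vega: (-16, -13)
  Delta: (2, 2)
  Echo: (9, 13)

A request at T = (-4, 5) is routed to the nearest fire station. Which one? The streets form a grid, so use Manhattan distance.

Gemma

d(T, Ursa) = |-4−(-6)| + |5−13| = 2 + 8 = 10
d(T, Gemma) = |-4−(-4)| + |5−9| = 0 + 4 = 4
d(T, Rigel) = |-4−8| + |5−(-19)| = 12 + 24 = 36
d(T, Mira) = |-4−(-2)| + |5−(-4)| = 2 + 9 = 11
d(T, Kappa) = |-4−19| + |5−8| = 23 + 3 = 26
d(T, Quasar) = |-4−(-9)| + |5−(-4)| = 5 + 9 = 14
d(T, Cygnus) = |-4−(-11)| + |5−(-3)| = 7 + 8 = 15
d(T, Orion) = |-4−(-18)| + |5−(-6)| = 14 + 11 = 25
d(T, Vega) = |-4−(-16)| + |5−(-13)| = 12 + 18 = 30
d(T, Delta) = |-4−2| + |5−2| = 6 + 3 = 9
d(T, Echo) = |-4−9| + |5−13| = 13 + 8 = 21
Minimum is at Gemma.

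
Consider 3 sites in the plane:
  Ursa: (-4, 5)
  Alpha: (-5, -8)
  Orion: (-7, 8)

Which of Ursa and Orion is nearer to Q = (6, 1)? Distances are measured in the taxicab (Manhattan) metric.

d(Q, Ursa) = |6−(-4)| + |1−5| = 10 + 4 = 14
d(Q, Orion) = |6−(-7)| + |1−8| = 13 + 7 = 20
14 < 20, so Ursa is closer.

Ursa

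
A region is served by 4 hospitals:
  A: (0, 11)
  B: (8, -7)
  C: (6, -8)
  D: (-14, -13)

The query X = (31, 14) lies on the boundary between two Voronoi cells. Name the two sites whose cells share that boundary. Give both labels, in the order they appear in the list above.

A and B

Squared distances from X to each site:
|XA|² = (31−0)² + (14−11)² = 961 + 9 = 970
|XB|² = (31−8)² + (14−(-7))² = 529 + 441 = 970
|XC|² = (31−6)² + (14−(-8))² = 625 + 484 = 1109
|XD|² = (31−(-14))² + (14−(-13))² = 2025 + 729 = 2754
X is equidistant from A and B (both at squared distance 970), and every other site is strictly farther — so X lies on the A–B Voronoi edge.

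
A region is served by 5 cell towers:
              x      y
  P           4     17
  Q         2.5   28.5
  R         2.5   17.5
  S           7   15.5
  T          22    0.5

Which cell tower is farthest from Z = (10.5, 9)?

Compare squared distances (the ordering matches that of the actual distances):
|ZP|² = (10.5−4)² + (9−17)² = 42.25 + 64 = 106.25
|ZQ|² = (10.5−2.5)² + (9−28.5)² = 64 + 380.25 = 444.25
|ZR|² = (10.5−2.5)² + (9−17.5)² = 64 + 72.25 = 136.25
|ZS|² = (10.5−7)² + (9−15.5)² = 12.25 + 42.25 = 54.5
|ZT|² = (10.5−22)² + (9−0.5)² = 132.25 + 72.25 = 204.5
The largest is to Q.

Q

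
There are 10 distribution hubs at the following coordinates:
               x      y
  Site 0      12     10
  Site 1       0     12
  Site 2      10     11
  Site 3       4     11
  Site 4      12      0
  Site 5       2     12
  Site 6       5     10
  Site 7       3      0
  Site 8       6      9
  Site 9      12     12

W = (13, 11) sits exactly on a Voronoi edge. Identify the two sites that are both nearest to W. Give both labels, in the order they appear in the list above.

Site 0 and Site 9

Squared distances from W to each site:
d²(W, Site 0) = (13−12)² + (11−10)² = 1 + 1 = 2
d²(W, Site 1) = (13−0)² + (11−12)² = 169 + 1 = 170
d²(W, Site 2) = (13−10)² + (11−11)² = 9 + 0 = 9
d²(W, Site 3) = (13−4)² + (11−11)² = 81 + 0 = 81
d²(W, Site 4) = (13−12)² + (11−0)² = 1 + 121 = 122
d²(W, Site 5) = (13−2)² + (11−12)² = 121 + 1 = 122
d²(W, Site 6) = (13−5)² + (11−10)² = 64 + 1 = 65
d²(W, Site 7) = (13−3)² + (11−0)² = 100 + 121 = 221
d²(W, Site 8) = (13−6)² + (11−9)² = 49 + 4 = 53
d²(W, Site 9) = (13−12)² + (11−12)² = 1 + 1 = 2
W is equidistant from Site 0 and Site 9 (both at squared distance 2), and every other site is strictly farther — so W lies on the Site 0–Site 9 Voronoi edge.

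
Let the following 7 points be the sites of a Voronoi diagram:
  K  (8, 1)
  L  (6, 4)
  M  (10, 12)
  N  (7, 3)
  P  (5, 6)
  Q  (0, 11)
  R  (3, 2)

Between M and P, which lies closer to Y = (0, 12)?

Compare squared distances:
|YM|² = (0−10)² + (12−12)² = 100 + 0 = 100
|YP|² = (0−5)² + (12−6)² = 25 + 36 = 61
100 > 61, so P is closer.

P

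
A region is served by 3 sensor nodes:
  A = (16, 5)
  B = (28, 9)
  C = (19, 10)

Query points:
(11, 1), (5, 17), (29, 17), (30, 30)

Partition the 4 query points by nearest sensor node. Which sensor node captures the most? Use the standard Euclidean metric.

(11, 1) — d² to each: A:41, B:353, C:145 → nearest is A
(5, 17) — d² to each: A:265, B:593, C:245 → nearest is C
(29, 17) — d² to each: A:313, B:65, C:149 → nearest is B
(30, 30) — d² to each: A:821, B:445, C:521 → nearest is B
Tally — A:1, B:2, C:1. B captures the most (2).

B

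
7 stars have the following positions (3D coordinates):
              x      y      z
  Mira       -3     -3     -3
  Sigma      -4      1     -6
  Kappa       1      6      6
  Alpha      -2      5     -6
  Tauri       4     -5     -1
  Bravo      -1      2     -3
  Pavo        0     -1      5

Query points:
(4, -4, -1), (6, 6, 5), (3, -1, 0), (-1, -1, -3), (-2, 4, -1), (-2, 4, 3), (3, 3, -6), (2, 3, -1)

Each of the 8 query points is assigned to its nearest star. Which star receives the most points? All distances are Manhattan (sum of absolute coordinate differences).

(4, -4, -1) — d to each: Mira:10, Sigma:18, Kappa:20, Alpha:20, Tauri:1, Bravo:13, Pavo:13 → nearest is Tauri
(6, 6, 5) — d to each: Mira:26, Sigma:26, Kappa:6, Alpha:20, Tauri:19, Bravo:19, Pavo:13 → nearest is Kappa
(3, -1, 0) — d to each: Mira:11, Sigma:15, Kappa:15, Alpha:17, Tauri:6, Bravo:10, Pavo:8 → nearest is Tauri
(-1, -1, -3) — d to each: Mira:4, Sigma:8, Kappa:18, Alpha:10, Tauri:11, Bravo:3, Pavo:9 → nearest is Bravo
(-2, 4, -1) — d to each: Mira:10, Sigma:10, Kappa:12, Alpha:6, Tauri:15, Bravo:5, Pavo:13 → nearest is Bravo
(-2, 4, 3) — d to each: Mira:14, Sigma:14, Kappa:8, Alpha:10, Tauri:19, Bravo:9, Pavo:9 → nearest is Kappa
(3, 3, -6) — d to each: Mira:15, Sigma:9, Kappa:17, Alpha:7, Tauri:14, Bravo:8, Pavo:18 → nearest is Alpha
(2, 3, -1) — d to each: Mira:13, Sigma:13, Kappa:11, Alpha:11, Tauri:10, Bravo:6, Pavo:12 → nearest is Bravo
Tally — Kappa:2, Alpha:1, Tauri:2, Bravo:3. Bravo captures the most (3).

Bravo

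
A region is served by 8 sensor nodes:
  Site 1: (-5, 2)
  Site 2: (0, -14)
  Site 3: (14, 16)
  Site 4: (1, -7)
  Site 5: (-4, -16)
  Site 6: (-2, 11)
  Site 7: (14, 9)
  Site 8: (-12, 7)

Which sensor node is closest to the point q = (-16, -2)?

Squared Euclidean distances:
d²(q, Site 1) = 121 + 16 = 137
d²(q, Site 2) = 256 + 144 = 400
d²(q, Site 3) = 900 + 324 = 1224
d²(q, Site 4) = 289 + 25 = 314
d²(q, Site 5) = 144 + 196 = 340
d²(q, Site 6) = 196 + 169 = 365
d²(q, Site 7) = 900 + 121 = 1021
d²(q, Site 8) = 16 + 81 = 97
The smallest is to Site 8, so q lies in the Voronoi region of Site 8.

Site 8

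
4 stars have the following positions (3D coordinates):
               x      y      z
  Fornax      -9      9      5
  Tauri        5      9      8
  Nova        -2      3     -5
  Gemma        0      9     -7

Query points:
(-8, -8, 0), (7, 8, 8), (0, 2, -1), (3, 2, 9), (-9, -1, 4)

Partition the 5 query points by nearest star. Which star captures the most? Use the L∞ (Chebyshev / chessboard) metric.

(-8, -8, 0) — d to each: Fornax:17, Tauri:17, Nova:11, Gemma:17 → nearest is Nova
(7, 8, 8) — d to each: Fornax:16, Tauri:2, Nova:13, Gemma:15 → nearest is Tauri
(0, 2, -1) — d to each: Fornax:9, Tauri:9, Nova:4, Gemma:7 → nearest is Nova
(3, 2, 9) — d to each: Fornax:12, Tauri:7, Nova:14, Gemma:16 → nearest is Tauri
(-9, -1, 4) — d to each: Fornax:10, Tauri:14, Nova:9, Gemma:11 → nearest is Nova
Tally — Tauri:2, Nova:3. Nova captures the most (3).

Nova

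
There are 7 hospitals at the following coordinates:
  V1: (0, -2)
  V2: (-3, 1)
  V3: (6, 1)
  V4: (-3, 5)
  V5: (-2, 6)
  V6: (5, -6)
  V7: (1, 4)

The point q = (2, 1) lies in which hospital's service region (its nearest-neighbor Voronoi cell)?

Since √ is increasing, it suffices to compare squared distances:
|qV1|² = (2−0)² + (1−(-2))² = 4 + 9 = 13
|qV2|² = (2−(-3))² + (1−1)² = 25 + 0 = 25
|qV3|² = (2−6)² + (1−1)² = 16 + 0 = 16
|qV4|² = (2−(-3))² + (1−5)² = 25 + 16 = 41
|qV5|² = (2−(-2))² + (1−6)² = 16 + 25 = 41
|qV6|² = (2−5)² + (1−(-6))² = 9 + 49 = 58
|qV7|² = (2−1)² + (1−4)² = 1 + 9 = 10
Minimum is at V7.

V7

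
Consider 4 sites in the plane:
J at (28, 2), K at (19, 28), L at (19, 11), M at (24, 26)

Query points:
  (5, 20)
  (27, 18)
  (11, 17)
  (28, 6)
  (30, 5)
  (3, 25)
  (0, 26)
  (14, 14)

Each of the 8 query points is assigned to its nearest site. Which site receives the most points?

K

(5, 20) — d² to each: J:853, K:260, L:277, M:397 → nearest is K
(27, 18) — d² to each: J:257, K:164, L:113, M:73 → nearest is M
(11, 17) — d² to each: J:514, K:185, L:100, M:250 → nearest is L
(28, 6) — d² to each: J:16, K:565, L:106, M:416 → nearest is J
(30, 5) — d² to each: J:13, K:650, L:157, M:477 → nearest is J
(3, 25) — d² to each: J:1154, K:265, L:452, M:442 → nearest is K
(0, 26) — d² to each: J:1360, K:365, L:586, M:576 → nearest is K
(14, 14) — d² to each: J:340, K:221, L:34, M:244 → nearest is L
Tally — J:2, K:3, L:2, M:1. K captures the most (3).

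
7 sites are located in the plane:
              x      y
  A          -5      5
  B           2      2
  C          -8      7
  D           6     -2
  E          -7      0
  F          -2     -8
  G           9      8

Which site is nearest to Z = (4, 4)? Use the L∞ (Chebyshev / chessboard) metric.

B

d(Z,A) = max(9, 1) = 9
d(Z,B) = max(2, 2) = 2
d(Z,C) = max(12, 3) = 12
d(Z,D) = max(2, 6) = 6
d(Z,E) = max(11, 4) = 11
d(Z,F) = max(6, 12) = 12
d(Z,G) = max(5, 4) = 5
The smallest is to B, so Z lies in the Voronoi region of B.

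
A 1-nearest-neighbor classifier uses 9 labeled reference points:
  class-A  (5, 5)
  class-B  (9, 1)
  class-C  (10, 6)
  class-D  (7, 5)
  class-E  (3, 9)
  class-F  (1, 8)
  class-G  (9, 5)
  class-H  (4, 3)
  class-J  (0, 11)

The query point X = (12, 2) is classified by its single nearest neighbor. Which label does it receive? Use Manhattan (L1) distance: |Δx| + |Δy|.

d(X, class-A) = 7 + 3 = 10
d(X, class-B) = 3 + 1 = 4
d(X, class-C) = 2 + 4 = 6
d(X, class-D) = 5 + 3 = 8
d(X, class-E) = 9 + 7 = 16
d(X, class-F) = 11 + 6 = 17
d(X, class-G) = 3 + 3 = 6
d(X, class-H) = 8 + 1 = 9
d(X, class-J) = 12 + 9 = 21
class-B is nearest.

class-B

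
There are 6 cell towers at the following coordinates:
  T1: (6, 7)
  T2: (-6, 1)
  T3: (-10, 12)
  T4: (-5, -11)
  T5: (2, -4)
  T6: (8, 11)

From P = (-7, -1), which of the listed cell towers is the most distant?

Compare squared distances (the ordering matches that of the actual distances):
|PT1|² = (-7−6)² + (-1−7)² = 169 + 64 = 233
|PT2|² = (-7−(-6))² + (-1−1)² = 1 + 4 = 5
|PT3|² = (-7−(-10))² + (-1−12)² = 9 + 169 = 178
|PT4|² = (-7−(-5))² + (-1−(-11))² = 4 + 100 = 104
|PT5|² = (-7−2)² + (-1−(-4))² = 81 + 9 = 90
|PT6|² = (-7−8)² + (-1−11)² = 225 + 144 = 369
The largest is to T6.

T6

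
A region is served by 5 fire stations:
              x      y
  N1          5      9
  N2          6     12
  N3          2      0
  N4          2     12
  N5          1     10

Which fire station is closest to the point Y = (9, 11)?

Since √ is increasing, it suffices to compare squared distances:
|YN1|² = (9−5)² + (11−9)² = 16 + 4 = 20
|YN2|² = (9−6)² + (11−12)² = 9 + 1 = 10
|YN3|² = (9−2)² + (11−0)² = 49 + 121 = 170
|YN4|² = (9−2)² + (11−12)² = 49 + 1 = 50
|YN5|² = (9−1)² + (11−10)² = 64 + 1 = 65
N2 is nearest.

N2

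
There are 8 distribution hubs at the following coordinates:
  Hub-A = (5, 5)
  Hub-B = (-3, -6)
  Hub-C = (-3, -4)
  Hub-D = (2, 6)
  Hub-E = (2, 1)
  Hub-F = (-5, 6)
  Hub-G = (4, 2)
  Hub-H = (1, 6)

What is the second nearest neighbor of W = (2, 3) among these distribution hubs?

Squared Euclidean distances:
d²(W, Hub-A) = (2−5)² + (3−5)² = 9 + 4 = 13
d²(W, Hub-B) = (2−(-3))² + (3−(-6))² = 25 + 81 = 106
d²(W, Hub-C) = (2−(-3))² + (3−(-4))² = 25 + 49 = 74
d²(W, Hub-D) = (2−2)² + (3−6)² = 0 + 9 = 9
d²(W, Hub-E) = (2−2)² + (3−1)² = 0 + 4 = 4
d²(W, Hub-F) = (2−(-5))² + (3−6)² = 49 + 9 = 58
d²(W, Hub-G) = (2−4)² + (3−2)² = 4 + 1 = 5
d²(W, Hub-H) = (2−1)² + (3−6)² = 1 + 9 = 10
Sorted ascending: Hub-E, Hub-G, Hub-D, … — the second-nearest is Hub-G.

Hub-G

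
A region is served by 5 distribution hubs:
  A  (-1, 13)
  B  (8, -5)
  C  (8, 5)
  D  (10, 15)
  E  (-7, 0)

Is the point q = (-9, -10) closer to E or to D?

Compare squared distances:
|qE|² = (-9−(-7))² + (-10−0)² = 4 + 100 = 104
|qD|² = (-9−10)² + (-10−15)² = 361 + 625 = 986
104 < 986, so E is closer.

E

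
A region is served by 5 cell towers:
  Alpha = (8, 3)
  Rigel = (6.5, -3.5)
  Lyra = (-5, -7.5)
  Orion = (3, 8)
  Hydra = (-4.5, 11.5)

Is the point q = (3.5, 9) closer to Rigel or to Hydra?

Hydra

Compare squared distances:
d²(q, Rigel) = (3.5−6.5)² + (9−(-3.5))² = 9 + 156.25 = 165.25
d²(q, Hydra) = (3.5−(-4.5))² + (9−11.5)² = 64 + 6.25 = 70.25
165.25 > 70.25, so Hydra is closer.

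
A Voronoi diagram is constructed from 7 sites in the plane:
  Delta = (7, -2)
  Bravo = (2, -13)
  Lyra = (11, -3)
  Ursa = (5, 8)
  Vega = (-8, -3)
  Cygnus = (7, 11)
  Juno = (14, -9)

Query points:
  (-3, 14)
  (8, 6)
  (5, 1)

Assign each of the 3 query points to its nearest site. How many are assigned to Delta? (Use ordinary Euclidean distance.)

(-3, 14) — d² to each: Delta:356, Bravo:754, Lyra:485, Ursa:100, Vega:314, Cygnus:109, Juno:818 → nearest is Ursa
(8, 6) — d² to each: Delta:65, Bravo:397, Lyra:90, Ursa:13, Vega:337, Cygnus:26, Juno:261 → nearest is Ursa
(5, 1) — d² to each: Delta:13, Bravo:205, Lyra:52, Ursa:49, Vega:185, Cygnus:104, Juno:181 → nearest is Delta
1 of the 3 points has Delta as nearest.

1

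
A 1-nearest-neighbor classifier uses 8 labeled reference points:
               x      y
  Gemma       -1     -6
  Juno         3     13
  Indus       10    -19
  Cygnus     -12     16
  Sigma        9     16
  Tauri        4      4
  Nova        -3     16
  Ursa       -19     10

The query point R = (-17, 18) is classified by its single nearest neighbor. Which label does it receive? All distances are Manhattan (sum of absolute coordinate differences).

Cygnus

d(R, Gemma) = |-17−(-1)| + |18−(-6)| = 16 + 24 = 40
d(R, Juno) = |-17−3| + |18−13| = 20 + 5 = 25
d(R, Indus) = |-17−10| + |18−(-19)| = 27 + 37 = 64
d(R, Cygnus) = |-17−(-12)| + |18−16| = 5 + 2 = 7
d(R, Sigma) = |-17−9| + |18−16| = 26 + 2 = 28
d(R, Tauri) = |-17−4| + |18−4| = 21 + 14 = 35
d(R, Nova) = |-17−(-3)| + |18−16| = 14 + 2 = 16
d(R, Ursa) = |-17−(-19)| + |18−10| = 2 + 8 = 10
Minimum is at Cygnus.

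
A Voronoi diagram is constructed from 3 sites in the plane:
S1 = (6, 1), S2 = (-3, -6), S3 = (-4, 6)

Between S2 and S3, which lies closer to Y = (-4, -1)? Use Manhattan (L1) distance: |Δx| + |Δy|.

d(Y,S2) = |-4−(-3)| + |-1−(-6)| = 1 + 5 = 6
d(Y,S3) = |-4−(-4)| + |-1−6| = 0 + 7 = 7
6 < 7, so S2 is closer.

S2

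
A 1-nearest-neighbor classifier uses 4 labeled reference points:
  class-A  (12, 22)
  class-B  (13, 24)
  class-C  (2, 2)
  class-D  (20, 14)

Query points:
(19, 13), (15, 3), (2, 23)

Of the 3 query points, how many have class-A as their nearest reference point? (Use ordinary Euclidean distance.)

(19, 13) — d² to each: class-A:130, class-B:157, class-C:410, class-D:2 → nearest is class-D
(15, 3) — d² to each: class-A:370, class-B:445, class-C:170, class-D:146 → nearest is class-D
(2, 23) — d² to each: class-A:101, class-B:122, class-C:441, class-D:405 → nearest is class-A
1 of the 3 points has class-A as nearest.

1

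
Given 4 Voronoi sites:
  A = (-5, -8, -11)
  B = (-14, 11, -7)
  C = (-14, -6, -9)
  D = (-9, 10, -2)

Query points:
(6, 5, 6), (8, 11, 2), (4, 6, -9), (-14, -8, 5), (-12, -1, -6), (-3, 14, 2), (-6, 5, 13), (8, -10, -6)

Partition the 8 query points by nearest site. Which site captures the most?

D

(6, 5, 6) — d² to each: A:579, B:605, C:746, D:314 → nearest is D
(8, 11, 2) — d² to each: A:699, B:565, C:894, D:306 → nearest is D
(4, 6, -9) — d² to each: A:281, B:353, C:468, D:234 → nearest is D
(-14, -8, 5) — d² to each: A:337, B:505, C:200, D:398 → nearest is C
(-12, -1, -6) — d² to each: A:123, B:149, C:38, D:146 → nearest is C
(-3, 14, 2) — d² to each: A:657, B:211, C:642, D:68 → nearest is D
(-6, 5, 13) — d² to each: A:746, B:500, C:669, D:259 → nearest is D
(8, -10, -6) — d² to each: A:198, B:926, C:509, D:705 → nearest is A
Tally — A:1, C:2, D:5. D captures the most (5).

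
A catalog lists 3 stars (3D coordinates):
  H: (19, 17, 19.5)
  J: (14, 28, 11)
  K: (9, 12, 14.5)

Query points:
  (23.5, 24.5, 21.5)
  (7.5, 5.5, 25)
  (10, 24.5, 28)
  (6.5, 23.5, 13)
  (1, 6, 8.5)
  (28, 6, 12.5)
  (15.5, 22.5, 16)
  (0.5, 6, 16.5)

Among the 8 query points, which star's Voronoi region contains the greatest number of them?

(23.5, 24.5, 21.5) — d² to each: H:80.5, J:212.75, K:415.5 → nearest is H
(7.5, 5.5, 25) — d² to each: H:294.75, J:744.5, K:154.75 → nearest is K
(10, 24.5, 28) — d² to each: H:209.5, J:317.25, K:339.5 → nearest is H
(6.5, 23.5, 13) — d² to each: H:240.75, J:80.5, K:140.75 → nearest is J
(1, 6, 8.5) — d² to each: H:566, J:659.25, K:136 → nearest is K
(28, 6, 12.5) — d² to each: H:251, J:682.25, K:401 → nearest is H
(15.5, 22.5, 16) — d² to each: H:54.75, J:57.5, K:154.75 → nearest is H
(0.5, 6, 16.5) — d² to each: H:472.25, J:696.5, K:112.25 → nearest is K
Tally — H:4, J:1, K:3. H captures the most (4).

H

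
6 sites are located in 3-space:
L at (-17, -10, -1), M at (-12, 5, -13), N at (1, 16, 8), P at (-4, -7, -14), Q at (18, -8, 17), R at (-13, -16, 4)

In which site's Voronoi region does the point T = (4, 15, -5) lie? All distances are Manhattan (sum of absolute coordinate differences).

d(T,L) = 21 + 25 + 4 = 50
d(T,M) = 16 + 10 + 8 = 34
d(T,N) = 3 + 1 + 13 = 17
d(T,P) = 8 + 22 + 9 = 39
d(T,Q) = 14 + 23 + 22 = 59
d(T,R) = 17 + 31 + 9 = 57
The smallest is to N, so T lies in the Voronoi region of N.

N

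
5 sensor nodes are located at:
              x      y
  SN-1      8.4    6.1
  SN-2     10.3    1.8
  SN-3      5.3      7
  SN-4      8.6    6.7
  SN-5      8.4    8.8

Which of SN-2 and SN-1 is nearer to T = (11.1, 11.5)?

SN-1

Compare squared distances:
d²(T, SN-2) = (11.1−10.3)² + (11.5−1.8)² = 0.64 + 94.09 = 94.73
d²(T, SN-1) = (11.1−8.4)² + (11.5−6.1)² = 7.29 + 29.16 = 36.45
94.73 > 36.45, so SN-1 is closer.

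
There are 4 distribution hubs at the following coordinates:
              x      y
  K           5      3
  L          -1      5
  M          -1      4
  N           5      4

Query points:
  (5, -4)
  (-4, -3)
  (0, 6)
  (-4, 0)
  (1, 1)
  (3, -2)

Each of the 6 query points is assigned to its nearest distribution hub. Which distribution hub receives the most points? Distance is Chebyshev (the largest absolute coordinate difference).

(5, -4) — d to each: K:7, L:9, M:8, N:8 → nearest is K
(-4, -3) — d to each: K:9, L:8, M:7, N:9 → nearest is M
(0, 6) — d to each: K:5, L:1, M:2, N:5 → nearest is L
(-4, 0) — d to each: K:9, L:5, M:4, N:9 → nearest is M
(1, 1) — d to each: K:4, L:4, M:3, N:4 → nearest is M
(3, -2) — d to each: K:5, L:7, M:6, N:6 → nearest is K
Tally — K:2, L:1, M:3. M captures the most (3).

M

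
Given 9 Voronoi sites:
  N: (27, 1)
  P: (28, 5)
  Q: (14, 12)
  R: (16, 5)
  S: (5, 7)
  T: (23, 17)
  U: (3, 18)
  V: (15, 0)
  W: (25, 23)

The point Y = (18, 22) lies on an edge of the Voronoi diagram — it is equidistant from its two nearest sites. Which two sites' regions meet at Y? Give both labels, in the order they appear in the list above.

Squared distances from Y to each site:
|YN|² = (18−27)² + (22−1)² = 81 + 441 = 522
|YP|² = (18−28)² + (22−5)² = 100 + 289 = 389
|YQ|² = (18−14)² + (22−12)² = 16 + 100 = 116
|YR|² = (18−16)² + (22−5)² = 4 + 289 = 293
|YS|² = (18−5)² + (22−7)² = 169 + 225 = 394
|YT|² = (18−23)² + (22−17)² = 25 + 25 = 50
|YU|² = (18−3)² + (22−18)² = 225 + 16 = 241
|YV|² = (18−15)² + (22−0)² = 9 + 484 = 493
|YW|² = (18−25)² + (22−23)² = 49 + 1 = 50
Y is equidistant from T and W (both at squared distance 50), and every other site is strictly farther — so Y lies on the T–W Voronoi edge.

T and W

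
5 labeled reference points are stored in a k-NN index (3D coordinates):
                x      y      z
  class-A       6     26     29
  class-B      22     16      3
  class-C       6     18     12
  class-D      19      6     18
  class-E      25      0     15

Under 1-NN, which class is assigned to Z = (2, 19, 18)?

class-C

Compare squared distances (the ordering matches that of the actual distances):
d²(Z, class-A) = (2−6)² + (19−26)² + (18−29)² = 16 + 49 + 121 = 186
d²(Z, class-B) = (2−22)² + (19−16)² + (18−3)² = 400 + 9 + 225 = 634
d²(Z, class-C) = (2−6)² + (19−18)² + (18−12)² = 16 + 1 + 36 = 53
d²(Z, class-D) = (2−19)² + (19−6)² + (18−18)² = 289 + 169 + 0 = 458
d²(Z, class-E) = (2−25)² + (19−0)² + (18−15)² = 529 + 361 + 9 = 899
Minimum is at class-C.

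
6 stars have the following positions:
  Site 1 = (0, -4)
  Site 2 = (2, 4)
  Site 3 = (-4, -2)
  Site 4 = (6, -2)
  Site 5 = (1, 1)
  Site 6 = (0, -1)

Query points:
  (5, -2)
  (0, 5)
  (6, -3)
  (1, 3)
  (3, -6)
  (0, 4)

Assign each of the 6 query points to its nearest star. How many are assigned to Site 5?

(5, -2) — d² to each: Site 1:29, Site 2:45, Site 3:81, Site 4:1, Site 5:25, Site 6:26 → nearest is Site 4
(0, 5) — d² to each: Site 1:81, Site 2:5, Site 3:65, Site 4:85, Site 5:17, Site 6:36 → nearest is Site 2
(6, -3) — d² to each: Site 1:37, Site 2:65, Site 3:101, Site 4:1, Site 5:41, Site 6:40 → nearest is Site 4
(1, 3) — d² to each: Site 1:50, Site 2:2, Site 3:50, Site 4:50, Site 5:4, Site 6:17 → nearest is Site 2
(3, -6) — d² to each: Site 1:13, Site 2:101, Site 3:65, Site 4:25, Site 5:53, Site 6:34 → nearest is Site 1
(0, 4) — d² to each: Site 1:64, Site 2:4, Site 3:52, Site 4:72, Site 5:10, Site 6:25 → nearest is Site 2
0 of the 6 points have Site 5 as nearest.

0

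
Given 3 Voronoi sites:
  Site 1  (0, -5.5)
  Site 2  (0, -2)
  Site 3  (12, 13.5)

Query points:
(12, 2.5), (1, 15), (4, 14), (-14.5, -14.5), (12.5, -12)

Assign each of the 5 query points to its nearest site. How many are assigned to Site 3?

3

(12, 2.5) — d² to each: Site 1:208, Site 2:164.25, Site 3:121 → nearest is Site 3
(1, 15) — d² to each: Site 1:421.25, Site 2:290, Site 3:123.25 → nearest is Site 3
(4, 14) — d² to each: Site 1:396.25, Site 2:272, Site 3:64.25 → nearest is Site 3
(-14.5, -14.5) — d² to each: Site 1:291.25, Site 2:366.5, Site 3:1486.25 → nearest is Site 1
(12.5, -12) — d² to each: Site 1:198.5, Site 2:256.25, Site 3:650.5 → nearest is Site 1
3 of the 5 points have Site 3 as nearest.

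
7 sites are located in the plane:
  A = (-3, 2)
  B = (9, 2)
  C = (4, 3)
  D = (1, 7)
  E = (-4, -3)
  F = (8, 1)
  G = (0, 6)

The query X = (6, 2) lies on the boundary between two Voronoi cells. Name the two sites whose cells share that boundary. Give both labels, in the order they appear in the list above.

C and F

Squared distances from X to each site:
|XA|² = (6−(-3))² + (2−2)² = 81 + 0 = 81
|XB|² = (6−9)² + (2−2)² = 9 + 0 = 9
|XC|² = (6−4)² + (2−3)² = 4 + 1 = 5
|XD|² = (6−1)² + (2−7)² = 25 + 25 = 50
|XE|² = (6−(-4))² + (2−(-3))² = 100 + 25 = 125
|XF|² = (6−8)² + (2−1)² = 4 + 1 = 5
|XG|² = (6−0)² + (2−6)² = 36 + 16 = 52
X is equidistant from C and F (both at squared distance 5), and every other site is strictly farther — so X lies on the C–F Voronoi edge.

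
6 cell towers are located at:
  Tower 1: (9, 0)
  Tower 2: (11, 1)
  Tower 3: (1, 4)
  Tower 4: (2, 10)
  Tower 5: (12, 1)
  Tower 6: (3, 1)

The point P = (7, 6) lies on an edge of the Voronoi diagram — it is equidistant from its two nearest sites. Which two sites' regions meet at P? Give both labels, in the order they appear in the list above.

Tower 1 and Tower 3

Squared distances from P to each site:
d²(P, Tower 1) = (7−9)² + (6−0)² = 4 + 36 = 40
d²(P, Tower 2) = (7−11)² + (6−1)² = 16 + 25 = 41
d²(P, Tower 3) = (7−1)² + (6−4)² = 36 + 4 = 40
d²(P, Tower 4) = (7−2)² + (6−10)² = 25 + 16 = 41
d²(P, Tower 5) = (7−12)² + (6−1)² = 25 + 25 = 50
d²(P, Tower 6) = (7−3)² + (6−1)² = 16 + 25 = 41
P is equidistant from Tower 1 and Tower 3 (both at squared distance 40), and every other site is strictly farther — so P lies on the Tower 1–Tower 3 Voronoi edge.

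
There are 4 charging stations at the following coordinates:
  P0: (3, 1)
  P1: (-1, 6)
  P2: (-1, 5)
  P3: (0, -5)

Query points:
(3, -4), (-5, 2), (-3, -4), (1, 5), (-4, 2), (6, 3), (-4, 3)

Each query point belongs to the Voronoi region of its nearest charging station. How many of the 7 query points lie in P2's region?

(3, -4) — d² to each: P0:25, P1:116, P2:97, P3:10 → nearest is P3
(-5, 2) — d² to each: P0:65, P1:32, P2:25, P3:74 → nearest is P2
(-3, -4) — d² to each: P0:61, P1:104, P2:85, P3:10 → nearest is P3
(1, 5) — d² to each: P0:20, P1:5, P2:4, P3:101 → nearest is P2
(-4, 2) — d² to each: P0:50, P1:25, P2:18, P3:65 → nearest is P2
(6, 3) — d² to each: P0:13, P1:58, P2:53, P3:100 → nearest is P0
(-4, 3) — d² to each: P0:53, P1:18, P2:13, P3:80 → nearest is P2
4 of the 7 points have P2 as nearest.

4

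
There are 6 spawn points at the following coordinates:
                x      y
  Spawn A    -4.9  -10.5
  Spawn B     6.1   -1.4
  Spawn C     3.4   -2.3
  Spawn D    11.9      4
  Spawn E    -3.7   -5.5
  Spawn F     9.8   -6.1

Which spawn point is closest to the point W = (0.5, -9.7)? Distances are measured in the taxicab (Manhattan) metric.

Spawn A

d(W, Spawn A) = |0.5−(-4.9)| + |-9.7−(-10.5)| = 5.4 + 0.8 = 6.2
d(W, Spawn B) = |0.5−6.1| + |-9.7−(-1.4)| = 5.6 + 8.3 = 13.9
d(W, Spawn C) = |0.5−3.4| + |-9.7−(-2.3)| = 2.9 + 7.4 = 10.3
d(W, Spawn D) = |0.5−11.9| + |-9.7−4| = 11.4 + 13.7 = 25.1
d(W, Spawn E) = |0.5−(-3.7)| + |-9.7−(-5.5)| = 4.2 + 4.2 = 8.4
d(W, Spawn F) = |0.5−9.8| + |-9.7−(-6.1)| = 9.3 + 3.6 = 12.9
Minimum is at Spawn A.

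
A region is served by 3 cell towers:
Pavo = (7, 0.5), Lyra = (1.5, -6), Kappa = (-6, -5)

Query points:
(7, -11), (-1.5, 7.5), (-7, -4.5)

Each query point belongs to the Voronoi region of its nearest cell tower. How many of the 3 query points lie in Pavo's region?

1

(7, -11) — d² to each: Pavo:132.25, Lyra:55.25, Kappa:205 → nearest is Lyra
(-1.5, 7.5) — d² to each: Pavo:121.25, Lyra:191.25, Kappa:176.5 → nearest is Pavo
(-7, -4.5) — d² to each: Pavo:221, Lyra:74.5, Kappa:1.25 → nearest is Kappa
1 of the 3 points has Pavo as nearest.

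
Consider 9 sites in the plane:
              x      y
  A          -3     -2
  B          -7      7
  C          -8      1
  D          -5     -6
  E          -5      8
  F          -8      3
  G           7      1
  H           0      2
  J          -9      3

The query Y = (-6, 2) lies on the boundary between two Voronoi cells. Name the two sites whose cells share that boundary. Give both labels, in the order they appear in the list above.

Squared distances from Y to each site:
|YA|² = (-6−(-3))² + (2−(-2))² = 9 + 16 = 25
|YB|² = (-6−(-7))² + (2−7)² = 1 + 25 = 26
|YC|² = (-6−(-8))² + (2−1)² = 4 + 1 = 5
|YD|² = (-6−(-5))² + (2−(-6))² = 1 + 64 = 65
|YE|² = (-6−(-5))² + (2−8)² = 1 + 36 = 37
|YF|² = (-6−(-8))² + (2−3)² = 4 + 1 = 5
|YG|² = (-6−7)² + (2−1)² = 169 + 1 = 170
|YH|² = (-6−0)² + (2−2)² = 36 + 0 = 36
|YJ|² = (-6−(-9))² + (2−3)² = 9 + 1 = 10
Y is equidistant from C and F (both at squared distance 5), and every other site is strictly farther — so Y lies on the C–F Voronoi edge.

C and F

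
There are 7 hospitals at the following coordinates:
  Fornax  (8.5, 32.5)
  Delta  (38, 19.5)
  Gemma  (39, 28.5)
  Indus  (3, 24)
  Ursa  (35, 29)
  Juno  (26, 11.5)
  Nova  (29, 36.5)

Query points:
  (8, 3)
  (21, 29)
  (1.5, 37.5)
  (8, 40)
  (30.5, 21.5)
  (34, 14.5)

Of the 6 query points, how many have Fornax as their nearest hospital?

2

(8, 3) — d² to each: Fornax:870.5, Delta:1172.25, Gemma:1611.25, Indus:466, Ursa:1405, Juno:396.25, Nova:1563.25 → nearest is Juno
(21, 29) — d² to each: Fornax:168.5, Delta:379.25, Gemma:324.25, Indus:349, Ursa:196, Juno:331.25, Nova:120.25 → nearest is Nova
(1.5, 37.5) — d² to each: Fornax:74, Delta:1656.25, Gemma:1487.25, Indus:184.5, Ursa:1194.5, Juno:1276.25, Nova:757.25 → nearest is Fornax
(8, 40) — d² to each: Fornax:56.5, Delta:1320.25, Gemma:1093.25, Indus:281, Ursa:850, Juno:1136.25, Nova:453.25 → nearest is Fornax
(30.5, 21.5) — d² to each: Fornax:605, Delta:60.25, Gemma:121.25, Indus:762.5, Ursa:76.5, Juno:120.25, Nova:227.25 → nearest is Delta
(34, 14.5) — d² to each: Fornax:974.25, Delta:41, Gemma:221, Indus:1051.25, Ursa:211.25, Juno:73, Nova:509 → nearest is Delta
2 of the 6 points have Fornax as nearest.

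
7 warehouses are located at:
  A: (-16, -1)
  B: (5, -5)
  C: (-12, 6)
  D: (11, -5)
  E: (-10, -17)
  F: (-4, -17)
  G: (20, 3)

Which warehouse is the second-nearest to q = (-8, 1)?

A

Compare squared distances (the ordering matches that of the actual distances):
|qA|² = (-8−(-16))² + (1−(-1))² = 64 + 4 = 68
|qB|² = (-8−5)² + (1−(-5))² = 169 + 36 = 205
|qC|² = (-8−(-12))² + (1−6)² = 16 + 25 = 41
|qD|² = (-8−11)² + (1−(-5))² = 361 + 36 = 397
|qE|² = (-8−(-10))² + (1−(-17))² = 4 + 324 = 328
|qF|² = (-8−(-4))² + (1−(-17))² = 16 + 324 = 340
|qG|² = (-8−20)² + (1−3)² = 784 + 4 = 788
Sorted ascending: C, A, B, … — the second-nearest is A.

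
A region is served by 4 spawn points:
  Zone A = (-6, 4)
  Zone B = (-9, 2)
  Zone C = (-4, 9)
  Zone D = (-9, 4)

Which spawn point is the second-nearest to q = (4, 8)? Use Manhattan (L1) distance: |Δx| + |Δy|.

Zone A

d(q, Zone A) = |4−(-6)| + |8−4| = 10 + 4 = 14
d(q, Zone B) = |4−(-9)| + |8−2| = 13 + 6 = 19
d(q, Zone C) = |4−(-4)| + |8−9| = 8 + 1 = 9
d(q, Zone D) = |4−(-9)| + |8−4| = 13 + 4 = 17
Sorted ascending: Zone C, Zone A, Zone D, … — the second-nearest is Zone A.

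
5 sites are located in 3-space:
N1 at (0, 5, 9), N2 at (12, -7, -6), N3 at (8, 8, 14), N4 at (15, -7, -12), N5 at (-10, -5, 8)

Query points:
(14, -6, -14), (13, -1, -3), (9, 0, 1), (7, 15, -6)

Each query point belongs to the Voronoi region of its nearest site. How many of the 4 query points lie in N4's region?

1

(14, -6, -14) — d² to each: N1:846, N2:69, N3:1016, N4:6, N5:1061 → nearest is N4
(13, -1, -3) — d² to each: N1:349, N2:46, N3:395, N4:121, N5:666 → nearest is N2
(9, 0, 1) — d² to each: N1:170, N2:107, N3:234, N4:254, N5:435 → nearest is N2
(7, 15, -6) — d² to each: N1:374, N2:509, N3:450, N4:584, N5:885 → nearest is N1
1 of the 4 points has N4 as nearest.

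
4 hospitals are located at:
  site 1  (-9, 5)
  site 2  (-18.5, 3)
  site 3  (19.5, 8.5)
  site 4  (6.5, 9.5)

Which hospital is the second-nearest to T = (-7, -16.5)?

site 2

Since √ is increasing, it suffices to compare squared distances:
d²(T, site 1) = (-7−(-9))² + (-16.5−5)² = 4 + 462.25 = 466.25
d²(T, site 2) = (-7−(-18.5))² + (-16.5−3)² = 132.25 + 380.25 = 512.5
d²(T, site 3) = (-7−19.5)² + (-16.5−8.5)² = 702.25 + 625 = 1327.25
d²(T, site 4) = (-7−6.5)² + (-16.5−9.5)² = 182.25 + 676 = 858.25
Sorted ascending: site 1, site 2, site 4, … — the second-nearest is site 2.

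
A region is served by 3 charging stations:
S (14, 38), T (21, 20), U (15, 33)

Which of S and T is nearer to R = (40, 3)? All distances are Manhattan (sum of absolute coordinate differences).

T

d(R,S) = |40−14| + |3−38| = 26 + 35 = 61
d(R,T) = |40−21| + |3−20| = 19 + 17 = 36
61 > 36, so T is closer.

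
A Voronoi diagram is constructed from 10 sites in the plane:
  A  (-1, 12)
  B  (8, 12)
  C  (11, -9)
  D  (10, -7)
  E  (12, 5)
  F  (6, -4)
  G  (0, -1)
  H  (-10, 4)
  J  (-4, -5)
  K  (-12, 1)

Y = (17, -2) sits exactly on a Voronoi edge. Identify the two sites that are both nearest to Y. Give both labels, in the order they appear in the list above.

D and E

Squared distances from Y to each site:
|YA|² = 324 + 196 = 520
|YB|² = 81 + 196 = 277
|YC|² = 36 + 49 = 85
|YD|² = 49 + 25 = 74
|YE|² = 25 + 49 = 74
|YF|² = 121 + 4 = 125
|YG|² = 289 + 1 = 290
|YH|² = 729 + 36 = 765
|YJ|² = 441 + 9 = 450
|YK|² = 841 + 9 = 850
Y is equidistant from D and E (both at squared distance 74), and every other site is strictly farther — so Y lies on the D–E Voronoi edge.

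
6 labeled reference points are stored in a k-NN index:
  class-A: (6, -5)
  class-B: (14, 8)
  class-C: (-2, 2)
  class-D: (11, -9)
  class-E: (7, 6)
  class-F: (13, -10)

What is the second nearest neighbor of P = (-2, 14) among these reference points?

class-E

Since √ is increasing, it suffices to compare squared distances:
d²(P, class-A) = (-2−6)² + (14−(-5))² = 64 + 361 = 425
d²(P, class-B) = (-2−14)² + (14−8)² = 256 + 36 = 292
d²(P, class-C) = (-2−(-2))² + (14−2)² = 0 + 144 = 144
d²(P, class-D) = (-2−11)² + (14−(-9))² = 169 + 529 = 698
d²(P, class-E) = (-2−7)² + (14−6)² = 81 + 64 = 145
d²(P, class-F) = (-2−13)² + (14−(-10))² = 225 + 576 = 801
Sorted ascending: class-C, class-E, class-B, … — the second-nearest is class-E.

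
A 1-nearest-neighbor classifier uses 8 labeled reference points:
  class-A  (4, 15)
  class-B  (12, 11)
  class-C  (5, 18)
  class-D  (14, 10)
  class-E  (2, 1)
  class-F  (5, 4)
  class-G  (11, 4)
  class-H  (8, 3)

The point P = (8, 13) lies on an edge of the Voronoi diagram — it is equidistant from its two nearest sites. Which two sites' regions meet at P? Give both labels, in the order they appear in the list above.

class-A and class-B

Squared distances from P to each site:
d²(P, class-A) = (8−4)² + (13−15)² = 16 + 4 = 20
d²(P, class-B) = (8−12)² + (13−11)² = 16 + 4 = 20
d²(P, class-C) = (8−5)² + (13−18)² = 9 + 25 = 34
d²(P, class-D) = (8−14)² + (13−10)² = 36 + 9 = 45
d²(P, class-E) = (8−2)² + (13−1)² = 36 + 144 = 180
d²(P, class-F) = (8−5)² + (13−4)² = 9 + 81 = 90
d²(P, class-G) = (8−11)² + (13−4)² = 9 + 81 = 90
d²(P, class-H) = (8−8)² + (13−3)² = 0 + 100 = 100
P is equidistant from class-A and class-B (both at squared distance 20), and every other site is strictly farther — so P lies on the class-A–class-B Voronoi edge.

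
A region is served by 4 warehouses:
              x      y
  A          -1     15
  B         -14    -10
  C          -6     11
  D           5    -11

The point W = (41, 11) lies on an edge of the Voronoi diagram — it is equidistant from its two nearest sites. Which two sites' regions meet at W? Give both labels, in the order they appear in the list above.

A and D

Squared distances from W to each site:
|WA|² = (41−(-1))² + (11−15)² = 1764 + 16 = 1780
|WB|² = (41−(-14))² + (11−(-10))² = 3025 + 441 = 3466
|WC|² = (41−(-6))² + (11−11)² = 2209 + 0 = 2209
|WD|² = (41−5)² + (11−(-11))² = 1296 + 484 = 1780
W is equidistant from A and D (both at squared distance 1780), and every other site is strictly farther — so W lies on the A–D Voronoi edge.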